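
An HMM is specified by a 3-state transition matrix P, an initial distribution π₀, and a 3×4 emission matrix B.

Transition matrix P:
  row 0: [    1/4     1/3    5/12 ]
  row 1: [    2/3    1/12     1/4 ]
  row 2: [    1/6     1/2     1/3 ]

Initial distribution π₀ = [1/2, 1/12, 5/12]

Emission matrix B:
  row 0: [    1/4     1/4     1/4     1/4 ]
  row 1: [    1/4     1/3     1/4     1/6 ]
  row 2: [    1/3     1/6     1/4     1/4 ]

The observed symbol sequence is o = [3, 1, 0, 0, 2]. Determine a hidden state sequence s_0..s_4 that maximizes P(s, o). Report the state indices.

t=0: δ = [1.250e-01, 1.389e-02, 1.042e-01]  (obs o_0=3)
t=1: δ = [7.812e-03, 1.736e-02, 8.681e-03]  ψ = [0, 2, 0]  (obs o_1=1)
t=2: δ = [2.894e-03, 1.085e-03, 1.447e-03]  ψ = [1, 2, 1]  (obs o_2=0)
t=3: δ = [1.808e-04, 2.411e-04, 4.019e-04]  ψ = [0, 0, 0]  (obs o_3=0)
t=4: δ = [4.019e-05, 5.023e-05, 3.349e-05]  ψ = [1, 2, 2]  (obs o_4=2)
backtrack: best end state = 1; path = [2, 1, 0, 2, 1]

path = [2, 1, 0, 2, 1]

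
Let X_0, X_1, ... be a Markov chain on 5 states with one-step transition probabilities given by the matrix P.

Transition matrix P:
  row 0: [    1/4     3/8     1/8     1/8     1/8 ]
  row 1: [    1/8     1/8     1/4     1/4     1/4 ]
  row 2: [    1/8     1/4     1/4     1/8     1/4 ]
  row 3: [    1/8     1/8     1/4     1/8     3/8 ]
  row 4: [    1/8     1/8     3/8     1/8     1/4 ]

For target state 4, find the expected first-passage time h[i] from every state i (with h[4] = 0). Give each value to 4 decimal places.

First-step conditioning: h[4] = 0; for i ≠ 4, h[i] = 1 + Σ_k P[i][k]·h[k].
  h[0] = 1 + 1/4·h[0] + 3/8·h[1] + 1/8·h[2] + 1/8·h[3]
  h[1] = 1 + 1/8·h[0] + 1/8·h[1] + 1/4·h[2] + 1/4·h[3]
  h[2] = 1 + 1/8·h[0] + 1/4·h[1] + 1/4·h[2] + 1/8·h[3]
  h[3] = 1 + 1/8·h[0] + 1/8·h[1] + 1/4·h[2] + 1/8·h[3]
Solving the 4×4 linear system over states ≠ 4 gives exactly h = [4664/1027, 4032/1027, 4088/1027, 3584/1027, 0] (h[4] = 0 is the target).

h = [4.5414, 3.9260, 3.9805, 3.4898, 0.0000]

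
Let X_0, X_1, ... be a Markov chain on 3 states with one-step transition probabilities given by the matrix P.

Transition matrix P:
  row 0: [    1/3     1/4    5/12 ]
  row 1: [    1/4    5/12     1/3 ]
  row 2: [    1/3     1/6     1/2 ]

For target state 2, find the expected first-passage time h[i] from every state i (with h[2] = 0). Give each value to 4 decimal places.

h = [2.5532, 2.8085, 0.0000]

First-step conditioning: h[2] = 0; for i ≠ 2, h[i] = 1 + Σ_k P[i][k]·h[k].
  h[0] = 1 + 1/3·h[0] + 1/4·h[1]
  h[1] = 1 + 1/4·h[0] + 5/12·h[1]
Solving the 2×2 linear system over states ≠ 2 gives exactly h = [120/47, 132/47, 0] (h[2] = 0 is the target).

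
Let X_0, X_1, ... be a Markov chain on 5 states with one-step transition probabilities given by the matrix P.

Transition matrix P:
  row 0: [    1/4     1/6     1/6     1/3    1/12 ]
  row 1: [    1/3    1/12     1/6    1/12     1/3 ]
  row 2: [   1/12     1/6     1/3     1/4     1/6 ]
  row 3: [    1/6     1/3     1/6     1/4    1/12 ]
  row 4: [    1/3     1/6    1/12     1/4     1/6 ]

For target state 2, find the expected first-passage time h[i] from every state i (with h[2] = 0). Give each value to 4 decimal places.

h = [6.4636, 6.5941, 0.0000, 6.4837, 7.0494]

First-step conditioning: h[2] = 0; for i ≠ 2, h[i] = 1 + Σ_k P[i][k]·h[k].
  h[0] = 1 + 1/4·h[0] + 1/6·h[1] + 1/3·h[3] + 1/12·h[4]
  h[1] = 1 + 1/3·h[0] + 1/12·h[1] + 1/12·h[3] + 1/3·h[4]
  h[3] = 1 + 1/6·h[0] + 1/3·h[1] + 1/4·h[3] + 1/12·h[4]
  h[4] = 1 + 1/3·h[0] + 1/6·h[1] + 1/4·h[3] + 1/6·h[4]
Solving the 4×4 linear system over states ≠ 2 gives exactly h = [7724/1195, 1576/239, 0, 7748/1195, 8424/1195] (h[2] = 0 is the target).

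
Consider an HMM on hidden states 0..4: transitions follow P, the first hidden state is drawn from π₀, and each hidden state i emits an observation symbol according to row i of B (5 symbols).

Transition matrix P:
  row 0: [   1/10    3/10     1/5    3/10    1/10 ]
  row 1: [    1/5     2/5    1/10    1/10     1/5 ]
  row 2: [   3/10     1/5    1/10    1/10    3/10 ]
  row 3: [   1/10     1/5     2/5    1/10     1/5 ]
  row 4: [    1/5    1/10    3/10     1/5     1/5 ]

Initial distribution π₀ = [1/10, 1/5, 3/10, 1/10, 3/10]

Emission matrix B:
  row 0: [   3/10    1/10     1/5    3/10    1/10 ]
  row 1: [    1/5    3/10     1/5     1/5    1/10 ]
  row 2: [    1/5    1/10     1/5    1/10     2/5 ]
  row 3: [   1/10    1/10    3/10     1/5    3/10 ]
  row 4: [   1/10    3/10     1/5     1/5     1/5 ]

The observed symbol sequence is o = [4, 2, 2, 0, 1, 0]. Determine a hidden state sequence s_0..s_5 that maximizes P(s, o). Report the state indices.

path = [2, 0, 1, 1, 1, 1]

t=0: δ = [1.000e-02, 2.000e-02, 1.200e-01, 3.000e-02, 6.000e-02]  (obs o_0=4)
t=1: δ = [7.200e-03, 4.800e-03, 3.600e-03, 3.600e-03, 7.200e-03]  ψ = [2, 2, 4, 2, 2]  (obs o_1=2)
t=2: δ = [2.880e-04, 4.320e-04, 4.320e-04, 6.480e-04, 2.880e-04]  ψ = [4, 0, 4, 0, 4]  (obs o_2=2)
t=3: δ = [3.888e-05, 3.456e-05, 5.184e-05, 8.640e-06, 1.296e-05]  ψ = [2, 1, 3, 0, 2]  (obs o_3=0)
t=4: δ = [1.555e-06, 4.147e-06, 7.776e-07, 1.166e-06, 4.666e-06]  ψ = [2, 1, 0, 0, 2]  (obs o_4=1)
t=5: δ = [2.799e-07, 3.318e-07, 2.799e-07, 9.331e-08, 9.331e-08]  ψ = [4, 1, 4, 4, 4]  (obs o_5=0)
backtrack: best end state = 1; path = [2, 0, 1, 1, 1, 1]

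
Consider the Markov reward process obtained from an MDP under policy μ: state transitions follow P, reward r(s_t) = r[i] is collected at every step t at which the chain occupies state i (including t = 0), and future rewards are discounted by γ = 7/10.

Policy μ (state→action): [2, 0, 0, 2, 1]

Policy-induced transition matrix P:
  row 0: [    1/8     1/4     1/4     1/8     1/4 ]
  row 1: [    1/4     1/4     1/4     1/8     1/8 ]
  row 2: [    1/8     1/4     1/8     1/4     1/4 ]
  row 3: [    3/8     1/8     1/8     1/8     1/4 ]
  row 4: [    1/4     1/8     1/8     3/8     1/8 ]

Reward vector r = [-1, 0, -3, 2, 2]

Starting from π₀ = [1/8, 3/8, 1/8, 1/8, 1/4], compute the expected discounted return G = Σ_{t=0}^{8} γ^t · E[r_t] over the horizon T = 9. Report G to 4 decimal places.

t=0: π = [0.1250, 0.3750, 0.1250, 0.1250, 0.2500], E[r] = 0.2500, γ^t·E[r] = 0.250000, running G = 0.250000
t=1: π = [0.2344, 0.2031, 0.1875, 0.2031, 0.1719], E[r] = -0.0469, γ^t·E[r] = -0.032813, running G = 0.217188
t=2: π = [0.2227, 0.2031, 0.1797, 0.1914, 0.2031], E[r] = 0.0273, γ^t·E[r] = 0.013398, running G = 0.230586
t=3: π = [0.2236, 0.2007, 0.1782, 0.1982, 0.1992], E[r] = 0.0366, γ^t·E[r] = 0.012561, running G = 0.243147
t=4: π = [0.2245, 0.2003, 0.1780, 0.1971, 0.2000], E[r] = 0.0355, γ^t·E[r] = 0.008529, running G = 0.251676
t=5: π = [0.2243, 0.2004, 0.1781, 0.1973, 0.2000], E[r] = 0.0358, γ^t·E[r] = 0.006016, running G = 0.257692
t=6: π = [0.2244, 0.2003, 0.1781, 0.1973, 0.2000], E[r] = 0.0358, γ^t·E[r] = 0.004214, running G = 0.261906
t=7: π = [0.2244, 0.2003, 0.1781, 0.1973, 0.2000], E[r] = 0.0358, γ^t·E[r] = 0.002949, running G = 0.264855
t=8: π = [0.2244, 0.2003, 0.1781, 0.1973, 0.2000], E[r] = 0.0358, γ^t·E[r] = 0.002064, running G = 0.266920

G = 0.2669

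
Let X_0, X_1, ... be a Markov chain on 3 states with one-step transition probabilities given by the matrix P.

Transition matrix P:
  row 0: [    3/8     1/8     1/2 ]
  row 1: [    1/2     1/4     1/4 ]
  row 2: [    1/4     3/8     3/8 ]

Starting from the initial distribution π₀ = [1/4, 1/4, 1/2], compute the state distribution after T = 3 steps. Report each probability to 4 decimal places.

t=0: π = [0.2500, 0.2500, 0.5000]
t=1: π = [0.3438, 0.2813, 0.3750]
t=2: π = [0.3633, 0.2539, 0.3828]
t=3: π = [0.3589, 0.2524, 0.3887]

π = [0.3589, 0.2524, 0.3887]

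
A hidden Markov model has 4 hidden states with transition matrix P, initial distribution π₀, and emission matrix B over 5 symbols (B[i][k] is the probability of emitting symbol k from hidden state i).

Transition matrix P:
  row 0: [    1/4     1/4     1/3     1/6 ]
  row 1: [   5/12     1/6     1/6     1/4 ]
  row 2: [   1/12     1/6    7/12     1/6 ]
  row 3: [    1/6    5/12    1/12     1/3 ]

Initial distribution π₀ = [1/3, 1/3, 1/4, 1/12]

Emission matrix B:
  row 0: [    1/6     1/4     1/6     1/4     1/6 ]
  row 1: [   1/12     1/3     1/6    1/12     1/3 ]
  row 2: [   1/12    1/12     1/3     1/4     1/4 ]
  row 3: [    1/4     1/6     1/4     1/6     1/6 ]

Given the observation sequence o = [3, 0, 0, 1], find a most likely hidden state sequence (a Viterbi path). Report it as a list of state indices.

path = [0, 3, 3, 1]

t=0: δ = [8.333e-02, 2.778e-02, 6.250e-02, 1.389e-02]  (obs o_0=3)
t=1: δ = [3.472e-03, 1.736e-03, 3.038e-03, 3.472e-03]  ψ = [0, 0, 2, 0]  (obs o_1=0)
t=2: δ = [1.447e-04, 1.206e-04, 1.477e-04, 2.894e-04]  ψ = [0, 3, 2, 3]  (obs o_2=0)
t=3: δ = [1.256e-05, 4.019e-05, 7.179e-06, 1.608e-05]  ψ = [1, 3, 2, 3]  (obs o_3=1)
backtrack: best end state = 1; path = [0, 3, 3, 1]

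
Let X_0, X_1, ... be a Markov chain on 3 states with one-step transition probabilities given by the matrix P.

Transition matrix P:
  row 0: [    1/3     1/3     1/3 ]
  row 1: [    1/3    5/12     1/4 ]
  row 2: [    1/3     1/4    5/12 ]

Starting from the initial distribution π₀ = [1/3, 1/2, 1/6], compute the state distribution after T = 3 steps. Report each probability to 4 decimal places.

π = [0.3333, 0.3341, 0.3326]

t=0: π = [0.3333, 0.5000, 0.1667]
t=1: π = [0.3333, 0.3611, 0.3056]
t=2: π = [0.3333, 0.3380, 0.3287]
t=3: π = [0.3333, 0.3341, 0.3326]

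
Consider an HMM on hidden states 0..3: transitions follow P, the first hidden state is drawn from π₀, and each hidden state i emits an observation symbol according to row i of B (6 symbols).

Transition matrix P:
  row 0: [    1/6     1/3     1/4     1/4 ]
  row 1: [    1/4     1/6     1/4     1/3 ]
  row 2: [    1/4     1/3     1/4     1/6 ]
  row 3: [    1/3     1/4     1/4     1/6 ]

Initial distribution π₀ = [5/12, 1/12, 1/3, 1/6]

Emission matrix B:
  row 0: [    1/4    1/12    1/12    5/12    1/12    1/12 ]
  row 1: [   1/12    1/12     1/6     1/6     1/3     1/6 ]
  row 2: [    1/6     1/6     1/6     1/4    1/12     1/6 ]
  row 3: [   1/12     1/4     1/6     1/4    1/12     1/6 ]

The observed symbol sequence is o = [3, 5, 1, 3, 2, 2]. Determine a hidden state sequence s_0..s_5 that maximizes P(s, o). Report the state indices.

path = [0, 1, 3, 0, 1, 3]

t=0: δ = [1.736e-01, 1.389e-02, 8.333e-02, 4.167e-02]  (obs o_0=3)
t=1: δ = [2.411e-03, 9.645e-03, 7.234e-03, 7.234e-03]  ψ = [0, 0, 0, 0]  (obs o_1=5)
t=2: δ = [2.009e-04, 2.009e-04, 4.019e-04, 8.038e-04]  ψ = [1, 2, 1, 1]  (obs o_2=1)
t=3: δ = [1.116e-04, 3.349e-05, 5.023e-05, 3.349e-05]  ψ = [3, 3, 3, 3]  (obs o_3=3)
t=4: δ = [1.550e-06, 6.202e-06, 4.651e-06, 4.651e-06]  ψ = [0, 0, 0, 0]  (obs o_4=2)
t=5: δ = [1.292e-07, 2.584e-07, 2.584e-07, 3.445e-07]  ψ = [1, 2, 1, 1]  (obs o_5=2)
backtrack: best end state = 3; path = [0, 1, 3, 0, 1, 3]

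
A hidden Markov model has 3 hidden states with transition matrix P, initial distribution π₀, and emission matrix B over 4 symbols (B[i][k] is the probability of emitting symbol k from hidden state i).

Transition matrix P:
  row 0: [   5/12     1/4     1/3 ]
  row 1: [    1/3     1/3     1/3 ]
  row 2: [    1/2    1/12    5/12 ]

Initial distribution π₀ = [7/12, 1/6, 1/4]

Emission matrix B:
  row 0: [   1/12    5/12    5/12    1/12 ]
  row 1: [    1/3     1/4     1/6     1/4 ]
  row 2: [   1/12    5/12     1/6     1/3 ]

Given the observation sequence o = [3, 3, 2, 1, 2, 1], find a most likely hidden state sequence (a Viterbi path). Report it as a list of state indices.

path = [2, 2, 0, 0, 0, 0]

t=0: δ = [4.861e-02, 4.167e-02, 8.333e-02]  (obs o_0=3)
t=1: δ = [3.472e-03, 3.472e-03, 1.157e-02]  ψ = [2, 1, 2]  (obs o_1=3)
t=2: δ = [2.411e-03, 1.929e-04, 8.038e-04]  ψ = [2, 1, 2]  (obs o_2=2)
t=3: δ = [4.186e-04, 1.507e-04, 3.349e-04]  ψ = [0, 0, 0]  (obs o_3=1)
t=4: δ = [7.268e-05, 1.744e-05, 2.326e-05]  ψ = [0, 0, 0]  (obs o_4=2)
t=5: δ = [1.262e-05, 4.542e-06, 1.009e-05]  ψ = [0, 0, 0]  (obs o_5=1)
backtrack: best end state = 0; path = [2, 2, 0, 0, 0, 0]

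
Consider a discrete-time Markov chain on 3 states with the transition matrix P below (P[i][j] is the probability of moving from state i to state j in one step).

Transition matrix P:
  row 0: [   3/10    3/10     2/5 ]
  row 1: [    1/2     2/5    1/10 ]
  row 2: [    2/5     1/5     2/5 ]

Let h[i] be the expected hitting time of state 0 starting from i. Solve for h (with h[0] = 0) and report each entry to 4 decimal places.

h = [0.0000, 2.0588, 2.3529]

First-step conditioning: h[0] = 0; for i ≠ 0, h[i] = 1 + Σ_k P[i][k]·h[k].
  h[1] = 1 + 2/5·h[1] + 1/10·h[2]
  h[2] = 1 + 1/5·h[1] + 2/5·h[2]
Solving the 2×2 linear system over states ≠ 0 gives exactly h = [0, 35/17, 40/17] (h[0] = 0 is the target).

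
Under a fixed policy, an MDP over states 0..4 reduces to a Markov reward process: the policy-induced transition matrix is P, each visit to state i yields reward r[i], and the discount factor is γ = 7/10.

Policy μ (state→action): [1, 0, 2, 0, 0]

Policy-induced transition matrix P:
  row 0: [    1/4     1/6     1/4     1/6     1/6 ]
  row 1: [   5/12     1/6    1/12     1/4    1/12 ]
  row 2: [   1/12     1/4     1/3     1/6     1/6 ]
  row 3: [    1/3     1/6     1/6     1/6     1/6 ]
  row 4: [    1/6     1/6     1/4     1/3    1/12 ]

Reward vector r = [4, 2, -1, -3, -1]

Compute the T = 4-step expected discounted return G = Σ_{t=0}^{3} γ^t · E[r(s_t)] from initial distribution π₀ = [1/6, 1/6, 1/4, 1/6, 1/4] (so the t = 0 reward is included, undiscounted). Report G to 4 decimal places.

t=0: π = [0.1667, 0.1667, 0.2500, 0.1667, 0.2500], E[r] = 0.0000, γ^t·E[r] = 0.000000, running G = 0.000000
t=1: π = [0.2292, 0.1875, 0.2292, 0.2222, 0.1319], E[r] = 0.2639, γ^t·E[r] = 0.184722, running G = 0.184722
t=2: π = [0.2506, 0.1858, 0.2193, 0.2043, 0.1400], E[r] = 0.4016, γ^t·E[r] = 0.196794, running G = 0.381516
t=3: π = [0.2498, 0.1849, 0.2203, 0.2055, 0.1395], E[r] = 0.3927, γ^t·E[r] = 0.134679, running G = 0.516195

G = 0.5162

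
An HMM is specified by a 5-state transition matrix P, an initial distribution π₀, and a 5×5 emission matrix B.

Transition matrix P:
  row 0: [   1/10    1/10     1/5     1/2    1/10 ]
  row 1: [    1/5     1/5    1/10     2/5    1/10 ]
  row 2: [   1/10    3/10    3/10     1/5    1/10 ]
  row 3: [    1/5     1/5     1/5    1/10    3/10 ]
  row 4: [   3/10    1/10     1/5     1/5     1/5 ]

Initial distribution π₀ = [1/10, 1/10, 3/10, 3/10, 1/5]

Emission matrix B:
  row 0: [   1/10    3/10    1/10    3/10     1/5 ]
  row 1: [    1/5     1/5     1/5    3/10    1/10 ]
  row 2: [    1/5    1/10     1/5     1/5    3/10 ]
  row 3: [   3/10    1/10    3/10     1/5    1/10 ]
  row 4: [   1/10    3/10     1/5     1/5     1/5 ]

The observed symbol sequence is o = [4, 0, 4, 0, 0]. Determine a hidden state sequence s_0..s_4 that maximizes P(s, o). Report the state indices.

path = [2, 2, 2, 1, 3]

t=0: δ = [2.000e-02, 1.000e-02, 9.000e-02, 3.000e-02, 4.000e-02]  (obs o_0=4)
t=1: δ = [1.200e-03, 5.400e-03, 5.400e-03, 5.400e-03, 9.000e-04]  ψ = [4, 2, 2, 2, 2]  (obs o_1=0)
t=2: δ = [2.160e-04, 1.620e-04, 4.860e-04, 2.160e-04, 3.240e-04]  ψ = [1, 2, 2, 1, 3]  (obs o_2=4)
t=3: δ = [9.720e-06, 2.916e-05, 2.916e-05, 3.240e-05, 6.480e-06]  ψ = [4, 2, 2, 0, 3]  (obs o_3=0)
t=4: δ = [6.480e-07, 1.750e-06, 1.750e-06, 3.499e-06, 9.720e-07]  ψ = [3, 2, 2, 1, 3]  (obs o_4=0)
backtrack: best end state = 3; path = [2, 2, 2, 1, 3]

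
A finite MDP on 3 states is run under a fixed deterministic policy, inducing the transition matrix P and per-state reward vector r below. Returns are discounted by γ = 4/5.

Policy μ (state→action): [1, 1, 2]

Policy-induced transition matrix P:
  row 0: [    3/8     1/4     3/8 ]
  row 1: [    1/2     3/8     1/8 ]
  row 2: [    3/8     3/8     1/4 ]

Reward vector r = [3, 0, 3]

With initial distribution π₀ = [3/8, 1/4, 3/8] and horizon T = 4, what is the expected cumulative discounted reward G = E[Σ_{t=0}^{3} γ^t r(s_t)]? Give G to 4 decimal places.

t=0: π = [0.3750, 0.2500, 0.3750], E[r] = 2.2500, γ^t·E[r] = 2.250000, running G = 2.250000
t=1: π = [0.4063, 0.3281, 0.2656], E[r] = 2.0156, γ^t·E[r] = 1.612500, running G = 3.862500
t=2: π = [0.4160, 0.3242, 0.2598], E[r] = 2.0273, γ^t·E[r] = 1.297500, running G = 5.160000
t=3: π = [0.4155, 0.3230, 0.2615], E[r] = 2.0310, γ^t·E[r] = 1.039875, running G = 6.199875

G = 6.1999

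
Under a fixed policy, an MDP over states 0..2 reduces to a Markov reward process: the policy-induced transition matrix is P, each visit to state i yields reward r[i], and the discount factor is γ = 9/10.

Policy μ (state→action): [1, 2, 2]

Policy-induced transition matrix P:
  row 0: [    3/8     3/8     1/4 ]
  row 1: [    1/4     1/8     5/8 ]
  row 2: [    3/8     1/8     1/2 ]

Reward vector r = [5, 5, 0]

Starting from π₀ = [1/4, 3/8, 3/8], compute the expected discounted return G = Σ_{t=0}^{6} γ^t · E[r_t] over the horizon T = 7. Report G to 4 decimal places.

t=0: π = [0.2500, 0.3750, 0.3750], E[r] = 3.1250, γ^t·E[r] = 3.125000, running G = 3.125000
t=1: π = [0.3281, 0.1875, 0.4844], E[r] = 2.5781, γ^t·E[r] = 2.320313, running G = 5.445313
t=2: π = [0.3516, 0.2070, 0.4414], E[r] = 2.7930, γ^t·E[r] = 2.262305, running G = 7.707617
t=3: π = [0.3491, 0.2129, 0.4380], E[r] = 2.8101, γ^t·E[r] = 2.048533, running G = 9.756150
t=4: π = [0.3484, 0.2123, 0.4393], E[r] = 2.8033, γ^t·E[r] = 1.839274, running G = 11.595424
t=5: π = [0.3485, 0.2121, 0.4394], E[r] = 2.8028, γ^t·E[r] = 1.655032, running G = 13.250456
t=6: π = [0.3485, 0.2121, 0.4394], E[r] = 2.8030, γ^t·E[r] = 1.489640, running G = 14.740096

G = 14.7401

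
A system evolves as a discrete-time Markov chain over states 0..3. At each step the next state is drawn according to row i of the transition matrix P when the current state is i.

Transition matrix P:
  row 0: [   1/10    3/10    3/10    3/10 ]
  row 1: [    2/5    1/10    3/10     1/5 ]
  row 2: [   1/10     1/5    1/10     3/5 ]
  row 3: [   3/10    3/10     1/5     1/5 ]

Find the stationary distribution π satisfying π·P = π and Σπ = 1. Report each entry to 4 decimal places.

π = [0.2320, 0.2313, 0.2239, 0.3128]

Balance equations π_j = Σ_i π_i·P[i][j]:
  π_0 = 1/10·π_0 + 2/5·π_1 + 1/10·π_2 + 3/10·π_3
  π_1 = 3/10·π_0 + 1/10·π_1 + 1/5·π_2 + 3/10·π_3
  π_2 = 3/10·π_0 + 3/10·π_1 + 1/10·π_2 + 1/5·π_3
  normalize: π_0 + π_1 + π_2 + π_3 = 1
Solving the linear system gives exactly π = [376/1621, 375/1621, 363/1621, 507/1621].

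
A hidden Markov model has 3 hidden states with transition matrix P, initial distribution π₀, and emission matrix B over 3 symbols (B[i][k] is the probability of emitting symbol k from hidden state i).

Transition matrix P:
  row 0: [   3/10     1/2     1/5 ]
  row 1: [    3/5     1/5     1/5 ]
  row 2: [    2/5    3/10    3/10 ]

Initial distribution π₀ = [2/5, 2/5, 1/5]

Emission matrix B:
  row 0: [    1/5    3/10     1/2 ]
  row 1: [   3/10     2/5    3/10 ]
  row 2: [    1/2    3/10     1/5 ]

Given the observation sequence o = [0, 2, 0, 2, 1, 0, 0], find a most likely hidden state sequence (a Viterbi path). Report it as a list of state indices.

t=0: δ = [8.000e-02, 1.200e-01, 1.000e-01]  (obs o_0=0)
t=1: δ = [3.600e-02, 1.200e-02, 6.000e-03]  ψ = [1, 0, 2]  (obs o_1=2)
t=2: δ = [2.160e-03, 5.400e-03, 3.600e-03]  ψ = [0, 0, 0]  (obs o_2=0)
t=3: δ = [1.620e-03, 3.240e-04, 2.160e-04]  ψ = [1, 0, 1]  (obs o_3=2)
t=4: δ = [1.458e-04, 3.240e-04, 9.720e-05]  ψ = [0, 0, 0]  (obs o_4=1)
t=5: δ = [3.888e-05, 2.187e-05, 3.240e-05]  ψ = [1, 0, 1]  (obs o_5=0)
t=6: δ = [2.624e-06, 5.832e-06, 4.860e-06]  ψ = [1, 0, 2]  (obs o_6=0)
backtrack: best end state = 1; path = [1, 0, 1, 0, 1, 0, 1]

path = [1, 0, 1, 0, 1, 0, 1]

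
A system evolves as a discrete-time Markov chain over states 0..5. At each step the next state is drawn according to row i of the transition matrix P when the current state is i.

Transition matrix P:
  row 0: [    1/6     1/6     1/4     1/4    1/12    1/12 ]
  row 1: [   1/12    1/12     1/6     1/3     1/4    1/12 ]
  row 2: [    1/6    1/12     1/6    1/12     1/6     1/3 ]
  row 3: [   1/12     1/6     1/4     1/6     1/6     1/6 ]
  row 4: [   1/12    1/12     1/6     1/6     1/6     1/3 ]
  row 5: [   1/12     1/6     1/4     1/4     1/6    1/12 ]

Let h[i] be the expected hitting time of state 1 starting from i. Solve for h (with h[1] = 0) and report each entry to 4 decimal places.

First-step conditioning: h[1] = 0; for i ≠ 1, h[i] = 1 + Σ_k P[i][k]·h[k].
  h[0] = 1 + 1/6·h[0] + 1/4·h[2] + 1/4·h[3] + 1/12·h[4] + 1/12·h[5]
  h[2] = 1 + 1/6·h[0] + 1/6·h[2] + 1/12·h[3] + 1/6·h[4] + 1/3·h[5]
  h[3] = 1 + 1/12·h[0] + 1/4·h[2] + 1/6·h[3] + 1/6·h[4] + 1/6·h[5]
  h[4] = 1 + 1/12·h[0] + 1/6·h[2] + 1/6·h[3] + 1/6·h[4] + 1/3·h[5]
  h[5] = 1 + 1/12·h[0] + 1/4·h[2] + 1/4·h[3] + 1/6·h[4] + 1/12·h[5]
Solving the 5×5 linear system over states ≠ 1 gives exactly h = [20436/2785, 0, 22152/2785, 4116/557, 22164/2785, 4116/557] (h[1] = 0 is the target).

h = [7.3379, 0.0000, 7.9540, 7.3896, 7.9583, 7.3896]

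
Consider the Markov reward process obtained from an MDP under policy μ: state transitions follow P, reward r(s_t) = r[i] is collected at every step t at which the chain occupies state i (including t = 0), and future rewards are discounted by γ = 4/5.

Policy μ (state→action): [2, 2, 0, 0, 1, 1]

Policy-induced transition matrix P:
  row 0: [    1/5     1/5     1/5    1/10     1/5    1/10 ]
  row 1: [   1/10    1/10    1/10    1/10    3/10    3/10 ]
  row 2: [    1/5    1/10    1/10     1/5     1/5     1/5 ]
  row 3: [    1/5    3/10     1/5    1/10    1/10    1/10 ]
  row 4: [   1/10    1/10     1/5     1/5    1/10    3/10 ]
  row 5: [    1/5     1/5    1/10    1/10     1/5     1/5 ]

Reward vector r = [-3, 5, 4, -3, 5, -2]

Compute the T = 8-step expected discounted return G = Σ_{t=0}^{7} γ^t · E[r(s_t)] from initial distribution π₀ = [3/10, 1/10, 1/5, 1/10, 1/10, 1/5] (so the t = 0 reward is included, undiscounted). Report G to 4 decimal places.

G = 3.5182

t=0: π = [0.3000, 0.1000, 0.2000, 0.1000, 0.1000, 0.2000], E[r] = 0.2000, γ^t·E[r] = 0.200000, running G = 0.200000
t=1: π = [0.1800, 0.1700, 0.1500, 0.1300, 0.1900, 0.1800], E[r] = 1.1100, γ^t·E[r] = 0.888000, running G = 1.088000
t=2: π = [0.1640, 0.1620, 0.1500, 0.1340, 0.1850, 0.2050], E[r] = 1.0310, γ^t·E[r] = 0.659840, running G = 1.747840
t=3: π = [0.1653, 0.1637, 0.1483, 0.1335, 0.1843, 0.2049], E[r] = 1.0270, γ^t·E[r] = 0.525824, running G = 2.273664
t=4: π = [0.1652, 0.1637, 0.1483, 0.1333, 0.1846, 0.2049], E[r] = 1.0296, γ^t·E[r] = 0.421712, running G = 2.695376
t=5: π = [0.1652, 0.1637, 0.1483, 0.1333, 0.1846, 0.2050], E[r] = 1.0291, γ^t·E[r] = 0.337225, running G = 3.032601
t=6: π = [0.1652, 0.1637, 0.1483, 0.1333, 0.1846, 0.2050], E[r] = 1.0291, γ^t·E[r] = 0.269780, running G = 3.302380
t=7: π = [0.1652, 0.1637, 0.1483, 0.1333, 0.1846, 0.2050], E[r] = 1.0291, γ^t·E[r] = 0.215826, running G = 3.518206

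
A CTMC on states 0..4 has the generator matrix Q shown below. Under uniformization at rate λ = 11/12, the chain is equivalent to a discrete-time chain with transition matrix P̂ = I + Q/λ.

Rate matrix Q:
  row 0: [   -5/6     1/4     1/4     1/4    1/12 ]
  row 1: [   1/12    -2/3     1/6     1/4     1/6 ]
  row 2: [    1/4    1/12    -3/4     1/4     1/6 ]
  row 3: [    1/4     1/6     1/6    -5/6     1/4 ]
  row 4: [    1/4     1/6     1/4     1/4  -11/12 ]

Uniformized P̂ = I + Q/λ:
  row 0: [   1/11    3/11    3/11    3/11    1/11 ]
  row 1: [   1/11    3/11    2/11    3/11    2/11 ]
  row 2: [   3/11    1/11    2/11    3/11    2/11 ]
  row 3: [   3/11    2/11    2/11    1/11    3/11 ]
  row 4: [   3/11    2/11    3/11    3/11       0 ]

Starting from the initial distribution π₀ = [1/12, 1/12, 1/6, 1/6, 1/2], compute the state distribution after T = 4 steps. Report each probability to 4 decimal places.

π = [0.2001, 0.1986, 0.2142, 0.2307, 0.1564]

t=0: π = [0.0833, 0.0833, 0.1667, 0.1667, 0.5000]
t=1: π = [0.2424, 0.1818, 0.2348, 0.2424, 0.0985]
t=2: π = [0.1956, 0.1990, 0.2128, 0.2287, 0.1639]
t=3: π = [0.2010, 0.1983, 0.2145, 0.2312, 0.1550]
t=4: π = [0.2001, 0.1986, 0.2142, 0.2307, 0.1564]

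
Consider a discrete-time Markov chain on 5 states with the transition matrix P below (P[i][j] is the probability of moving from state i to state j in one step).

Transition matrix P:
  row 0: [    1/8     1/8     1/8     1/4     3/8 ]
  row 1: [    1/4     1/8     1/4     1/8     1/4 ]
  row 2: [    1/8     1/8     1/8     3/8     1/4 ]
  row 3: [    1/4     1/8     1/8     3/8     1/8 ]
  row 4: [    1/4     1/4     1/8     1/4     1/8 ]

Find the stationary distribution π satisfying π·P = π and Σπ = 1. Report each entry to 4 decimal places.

π = [0.2062, 0.1517, 0.1440, 0.2846, 0.2135]

Balance equations π_j = Σ_i π_i·P[i][j]:
  π_0 = 1/8·π_0 + 1/4·π_1 + 1/8·π_2 + 1/4·π_3 + 1/4·π_4
  π_1 = 1/8·π_0 + 1/8·π_1 + 1/8·π_2 + 1/8·π_3 + 1/4·π_4
  π_2 = 1/8·π_0 + 1/4·π_1 + 1/8·π_2 + 1/8·π_3 + 1/8·π_4
  π_3 = 1/4·π_0 + 1/8·π_1 + 3/8·π_2 + 3/8·π_3 + 1/4·π_4
  normalize: π_0 + π_1 + π_2 + π_3 + π_4 = 1
Solving the linear system gives exactly π = [934/4529, 687/4529, 652/4529, 1289/4529, 967/4529].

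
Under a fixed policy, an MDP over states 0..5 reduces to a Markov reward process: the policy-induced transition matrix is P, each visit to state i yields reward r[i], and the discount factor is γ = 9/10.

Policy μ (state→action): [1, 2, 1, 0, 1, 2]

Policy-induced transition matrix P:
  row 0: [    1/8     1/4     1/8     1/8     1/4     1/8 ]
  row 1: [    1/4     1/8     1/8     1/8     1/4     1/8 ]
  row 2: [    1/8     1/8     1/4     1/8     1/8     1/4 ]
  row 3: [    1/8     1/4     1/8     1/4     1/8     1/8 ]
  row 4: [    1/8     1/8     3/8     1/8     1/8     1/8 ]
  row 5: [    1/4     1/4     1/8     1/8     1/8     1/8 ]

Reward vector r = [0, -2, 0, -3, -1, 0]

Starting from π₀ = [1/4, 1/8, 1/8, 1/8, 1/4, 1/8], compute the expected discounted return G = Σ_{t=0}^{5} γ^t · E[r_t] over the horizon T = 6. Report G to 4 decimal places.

G = -4.4202

t=0: π = [0.2500, 0.1250, 0.1250, 0.1250, 0.2500, 0.1250], E[r] = -0.8750, γ^t·E[r] = -0.875000, running G = -0.875000
t=1: π = [0.1563, 0.1875, 0.2031, 0.1406, 0.1719, 0.1406], E[r] = -0.9688, γ^t·E[r] = -0.871875, running G = -1.746875
t=2: π = [0.1660, 0.1797, 0.1934, 0.1426, 0.1680, 0.1504], E[r] = -0.9551, γ^t·E[r] = -0.773613, running G = -2.520488
t=3: π = [0.1663, 0.1824, 0.1912, 0.1428, 0.1682, 0.1492], E[r] = -0.9614, γ^t·E[r] = -0.700879, running G = -3.221368
t=4: π = [0.1664, 0.1823, 0.1909, 0.1429, 0.1686, 0.1489], E[r] = -0.9617, γ^t·E[r] = -0.630972, running G = -3.852339
t=5: π = [0.1664, 0.1823, 0.1910, 0.1429, 0.1686, 0.1489], E[r] = -0.9617, γ^t·E[r] = -0.567879, running G = -4.420218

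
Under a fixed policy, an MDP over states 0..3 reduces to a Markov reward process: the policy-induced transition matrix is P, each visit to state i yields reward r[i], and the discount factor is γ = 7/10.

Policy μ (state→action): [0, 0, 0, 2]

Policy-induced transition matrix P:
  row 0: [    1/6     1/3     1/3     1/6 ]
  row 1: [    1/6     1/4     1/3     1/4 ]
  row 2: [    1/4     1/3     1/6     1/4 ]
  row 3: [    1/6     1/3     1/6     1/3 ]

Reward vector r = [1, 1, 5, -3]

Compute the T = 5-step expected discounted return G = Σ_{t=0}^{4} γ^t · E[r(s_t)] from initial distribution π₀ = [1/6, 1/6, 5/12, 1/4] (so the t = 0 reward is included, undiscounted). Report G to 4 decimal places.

G = 3.3243

t=0: π = [0.1667, 0.1667, 0.4167, 0.2500], E[r] = 1.6667, γ^t·E[r] = 1.666667, running G = 1.666667
t=1: π = [0.2014, 0.3194, 0.2222, 0.2569], E[r] = 0.8611, γ^t·E[r] = 0.602778, running G = 2.269444
t=2: π = [0.1852, 0.3067, 0.2535, 0.2546], E[r] = 0.9954, γ^t·E[r] = 0.487731, running G = 2.757176
t=3: π = [0.1878, 0.3078, 0.2486, 0.2558], E[r] = 0.9715, γ^t·E[r] = 0.333208, running G = 3.090383
t=4: π = [0.1874, 0.3077, 0.2493, 0.2557], E[r] = 0.9744, γ^t·E[r] = 0.233948, running G = 3.324331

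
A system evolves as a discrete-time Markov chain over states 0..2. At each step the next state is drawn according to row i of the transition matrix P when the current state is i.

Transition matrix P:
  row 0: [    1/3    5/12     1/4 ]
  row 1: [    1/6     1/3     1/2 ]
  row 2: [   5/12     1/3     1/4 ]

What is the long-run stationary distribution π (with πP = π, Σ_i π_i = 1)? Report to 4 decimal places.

π = [0.3019, 0.3585, 0.3396]

Balance equations π_j = Σ_i π_i·P[i][j]:
  π_0 = 1/3·π_0 + 1/6·π_1 + 5/12·π_2
  π_1 = 5/12·π_0 + 1/3·π_1 + 1/3·π_2
  normalize: π_0 + π_1 + π_2 = 1
Solving the linear system gives exactly π = [16/53, 19/53, 18/53].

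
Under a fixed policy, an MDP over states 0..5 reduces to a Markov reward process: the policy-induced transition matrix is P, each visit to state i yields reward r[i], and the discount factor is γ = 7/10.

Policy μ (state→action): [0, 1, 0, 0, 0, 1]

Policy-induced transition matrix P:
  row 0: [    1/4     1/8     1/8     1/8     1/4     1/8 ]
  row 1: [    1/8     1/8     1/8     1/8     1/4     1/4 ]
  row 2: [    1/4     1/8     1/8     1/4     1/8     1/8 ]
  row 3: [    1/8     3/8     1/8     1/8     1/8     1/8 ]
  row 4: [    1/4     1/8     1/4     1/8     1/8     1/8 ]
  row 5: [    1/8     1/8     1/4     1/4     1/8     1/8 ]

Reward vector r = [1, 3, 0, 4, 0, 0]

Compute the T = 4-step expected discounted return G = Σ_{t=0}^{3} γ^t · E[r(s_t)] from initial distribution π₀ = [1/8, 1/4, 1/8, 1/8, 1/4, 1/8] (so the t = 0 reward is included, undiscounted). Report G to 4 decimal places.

t=0: π = [0.1250, 0.2500, 0.1250, 0.1250, 0.2500, 0.1250], E[r] = 1.3750, γ^t·E[r] = 1.375000, running G = 1.375000
t=1: π = [0.1875, 0.1563, 0.1719, 0.1563, 0.1719, 0.1563], E[r] = 1.2813, γ^t·E[r] = 0.896875, running G = 2.271875
t=2: π = [0.1914, 0.1641, 0.1660, 0.1660, 0.1680, 0.1445], E[r] = 1.3477, γ^t·E[r] = 0.660352, running G = 2.932227
t=3: π = [0.1907, 0.1665, 0.1641, 0.1638, 0.1694, 0.1455], E[r] = 1.3455, γ^t·E[r] = 0.461492, running G = 3.393719

G = 3.3937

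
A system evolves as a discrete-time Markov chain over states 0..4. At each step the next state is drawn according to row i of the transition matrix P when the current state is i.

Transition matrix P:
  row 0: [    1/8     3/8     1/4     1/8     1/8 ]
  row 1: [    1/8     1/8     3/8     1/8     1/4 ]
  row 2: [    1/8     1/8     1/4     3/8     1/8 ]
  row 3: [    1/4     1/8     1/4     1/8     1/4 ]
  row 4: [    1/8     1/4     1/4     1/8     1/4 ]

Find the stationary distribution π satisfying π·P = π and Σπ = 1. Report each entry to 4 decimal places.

π = [0.1492, 0.1869, 0.2734, 0.1933, 0.1972]

Balance equations π_j = Σ_i π_i·P[i][j]:
  π_0 = 1/8·π_0 + 1/8·π_1 + 1/8·π_2 + 1/4·π_3 + 1/8·π_4
  π_1 = 3/8·π_0 + 1/8·π_1 + 1/8·π_2 + 1/8·π_3 + 1/4·π_4
  π_2 = 1/4·π_0 + 3/8·π_1 + 1/4·π_2 + 1/4·π_3 + 1/4·π_4
  π_3 = 1/8·π_0 + 1/8·π_1 + 3/8·π_2 + 1/8·π_3 + 1/8·π_4
  normalize: π_0 + π_1 + π_2 + π_3 + π_4 = 1
Solving the linear system gives exactly π = [233/1562, 146/781, 427/1562, 151/781, 14/71].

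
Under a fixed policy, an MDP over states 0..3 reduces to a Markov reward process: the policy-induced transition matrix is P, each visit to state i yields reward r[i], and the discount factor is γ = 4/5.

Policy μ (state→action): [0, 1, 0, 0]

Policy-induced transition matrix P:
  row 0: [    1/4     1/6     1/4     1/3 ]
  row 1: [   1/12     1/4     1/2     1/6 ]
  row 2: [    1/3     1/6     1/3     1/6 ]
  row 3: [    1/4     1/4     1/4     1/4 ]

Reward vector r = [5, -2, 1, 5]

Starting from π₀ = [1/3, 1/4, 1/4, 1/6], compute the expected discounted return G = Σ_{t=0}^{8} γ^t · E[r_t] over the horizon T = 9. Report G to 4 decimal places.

t=0: π = [0.3333, 0.2500, 0.2500, 0.1667], E[r] = 2.2500, γ^t·E[r] = 2.250000, running G = 2.250000
t=1: π = [0.2292, 0.2014, 0.3333, 0.2361], E[r] = 2.2569, γ^t·E[r] = 1.805556, running G = 4.055556
t=2: π = [0.2442, 0.2031, 0.3281, 0.2245], E[r] = 2.2656, γ^t·E[r] = 1.450000, running G = 5.505556
t=3: π = [0.2435, 0.2023, 0.3281, 0.2261], E[r] = 2.2714, γ^t·E[r] = 1.162938, running G = 6.668494
t=4: π = [0.2436, 0.2024, 0.3279, 0.2261], E[r] = 2.2718, γ^t·E[r] = 0.930514, running G = 7.599007
t=5: π = [0.2436, 0.2024, 0.3279, 0.2261], E[r] = 2.2717, γ^t·E[r] = 0.744400, running G = 8.343408
t=6: π = [0.2436, 0.2024, 0.3279, 0.2261], E[r] = 2.2717, γ^t·E[r] = 0.595515, running G = 8.938922
t=7: π = [0.2436, 0.2024, 0.3279, 0.2261], E[r] = 2.2717, γ^t·E[r] = 0.476411, running G = 9.415334
t=8: π = [0.2436, 0.2024, 0.3279, 0.2261], E[r] = 2.2717, γ^t·E[r] = 0.381129, running G = 9.796462

G = 9.7965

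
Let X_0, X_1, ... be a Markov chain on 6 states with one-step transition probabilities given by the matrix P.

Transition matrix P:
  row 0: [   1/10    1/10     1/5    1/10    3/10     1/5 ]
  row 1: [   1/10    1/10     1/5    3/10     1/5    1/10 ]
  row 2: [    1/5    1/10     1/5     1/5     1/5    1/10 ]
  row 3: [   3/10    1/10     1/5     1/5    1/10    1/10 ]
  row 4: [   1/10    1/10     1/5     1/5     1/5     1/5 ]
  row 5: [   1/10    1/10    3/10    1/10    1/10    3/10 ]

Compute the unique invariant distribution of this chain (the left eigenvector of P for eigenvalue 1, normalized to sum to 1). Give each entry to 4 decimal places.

Balance equations π_j = Σ_i π_i·P[i][j]:
  π_0 = 1/10·π_0 + 1/10·π_1 + 1/5·π_2 + 3/10·π_3 + 1/10·π_4 + 1/10·π_5
  π_1 = 1/10·π_0 + 1/10·π_1 + 1/10·π_2 + 1/10·π_3 + 1/10·π_4 + 1/10·π_5
  π_2 = 1/5·π_0 + 1/5·π_1 + 1/5·π_2 + 1/5·π_3 + 1/5·π_4 + 3/10·π_5
  π_3 = 1/10·π_0 + 3/10·π_1 + 1/5·π_2 + 1/5·π_3 + 1/5·π_4 + 1/10·π_5
  π_4 = 3/10·π_0 + 1/5·π_1 + 1/5·π_2 + 1/10·π_3 + 1/5·π_4 + 1/10·π_5
  normalize: π_0 + π_1 + π_2 + π_3 + π_4 + π_5 = 1
Solving the linear system gives exactly π = [14431/91810, 1/10, 9949/45905, 16301/91810, 16639/91810, 1536/9181].

π = [0.1572, 0.1000, 0.2167, 0.1776, 0.1812, 0.1673]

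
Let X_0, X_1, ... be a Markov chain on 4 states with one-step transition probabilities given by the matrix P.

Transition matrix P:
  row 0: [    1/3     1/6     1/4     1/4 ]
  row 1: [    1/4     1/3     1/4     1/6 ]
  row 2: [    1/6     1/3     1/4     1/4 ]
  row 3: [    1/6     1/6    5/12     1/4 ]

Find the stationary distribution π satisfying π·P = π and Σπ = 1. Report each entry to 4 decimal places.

π = [0.2258, 0.2576, 0.2881, 0.2285]

Balance equations π_j = Σ_i π_i·P[i][j]:
  π_0 = 1/3·π_0 + 1/4·π_1 + 1/6·π_2 + 1/6·π_3
  π_1 = 1/6·π_0 + 1/3·π_1 + 1/3·π_2 + 1/6·π_3
  π_2 = 1/4·π_0 + 1/4·π_1 + 1/4·π_2 + 5/12·π_3
  normalize: π_0 + π_1 + π_2 + π_3 = 1
Solving the linear system gives exactly π = [163/722, 93/361, 104/361, 165/722].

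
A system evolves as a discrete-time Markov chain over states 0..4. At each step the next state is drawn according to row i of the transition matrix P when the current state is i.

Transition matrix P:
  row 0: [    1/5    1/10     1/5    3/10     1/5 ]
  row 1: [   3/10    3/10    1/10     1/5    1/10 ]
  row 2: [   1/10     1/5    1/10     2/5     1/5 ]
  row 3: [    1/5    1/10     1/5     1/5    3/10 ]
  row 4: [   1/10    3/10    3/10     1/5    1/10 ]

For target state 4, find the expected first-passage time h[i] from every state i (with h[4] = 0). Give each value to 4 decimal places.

h = [4.6977, 5.3359, 4.7169, 4.2706, 0.0000]

First-step conditioning: h[4] = 0; for i ≠ 4, h[i] = 1 + Σ_k P[i][k]·h[k].
  h[0] = 1 + 1/5·h[0] + 1/10·h[1] + 1/5·h[2] + 3/10·h[3]
  h[1] = 1 + 3/10·h[0] + 3/10·h[1] + 1/10·h[2] + 1/5·h[3]
  h[2] = 1 + 1/10·h[0] + 1/5·h[1] + 1/10·h[2] + 2/5·h[3]
  h[3] = 1 + 1/5·h[0] + 1/10·h[1] + 1/5·h[2] + 1/5·h[3]
Solving the 4×4 linear system over states ≠ 4 gives exactly h = [4895/1042, 2780/521, 4915/1042, 2225/521, 0] (h[4] = 0 is the target).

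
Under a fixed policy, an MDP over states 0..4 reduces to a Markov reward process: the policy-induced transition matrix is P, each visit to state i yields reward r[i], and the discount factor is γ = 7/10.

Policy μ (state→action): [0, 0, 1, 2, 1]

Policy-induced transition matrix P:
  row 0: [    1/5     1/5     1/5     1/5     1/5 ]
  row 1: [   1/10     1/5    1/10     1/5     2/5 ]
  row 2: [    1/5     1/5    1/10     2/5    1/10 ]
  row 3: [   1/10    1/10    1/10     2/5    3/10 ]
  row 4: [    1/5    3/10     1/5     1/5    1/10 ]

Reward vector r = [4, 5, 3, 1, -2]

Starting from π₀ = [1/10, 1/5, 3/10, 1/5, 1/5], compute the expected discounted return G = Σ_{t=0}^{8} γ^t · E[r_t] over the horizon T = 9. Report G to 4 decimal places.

t=0: π = [0.1000, 0.2000, 0.3000, 0.2000, 0.2000], E[r] = 2.1000, γ^t·E[r] = 2.100000, running G = 2.100000
t=1: π = [0.1600, 0.2000, 0.1300, 0.3000, 0.2100], E[r] = 1.9100, γ^t·E[r] = 1.337000, running G = 3.437000
t=2: π = [0.1500, 0.1910, 0.1370, 0.2860, 0.2360], E[r] = 1.7800, γ^t·E[r] = 0.872200, running G = 4.309200
t=3: π = [0.1523, 0.1950, 0.1386, 0.2846, 0.2295], E[r] = 1.8256, γ^t·E[r] = 0.626181, running G = 4.935381
t=4: π = [0.1520, 0.1945, 0.1382, 0.2846, 0.2307], E[r] = 1.8185, γ^t·E[r] = 0.436619, running G = 5.372000
t=5: π = [0.1521, 0.1946, 0.1383, 0.2846, 0.2305], E[r] = 1.8198, γ^t·E[r] = 0.305848, running G = 5.677848
t=6: π = [0.1521, 0.1946, 0.1383, 0.2846, 0.2305], E[r] = 1.8196, γ^t·E[r] = 0.214077, running G = 5.891925
t=7: π = [0.1521, 0.1946, 0.1383, 0.2846, 0.2305], E[r] = 1.8196, γ^t·E[r] = 0.149856, running G = 6.041781
t=8: π = [0.1521, 0.1946, 0.1383, 0.2846, 0.2305], E[r] = 1.8196, γ^t·E[r] = 0.104899, running G = 6.146680

G = 6.1467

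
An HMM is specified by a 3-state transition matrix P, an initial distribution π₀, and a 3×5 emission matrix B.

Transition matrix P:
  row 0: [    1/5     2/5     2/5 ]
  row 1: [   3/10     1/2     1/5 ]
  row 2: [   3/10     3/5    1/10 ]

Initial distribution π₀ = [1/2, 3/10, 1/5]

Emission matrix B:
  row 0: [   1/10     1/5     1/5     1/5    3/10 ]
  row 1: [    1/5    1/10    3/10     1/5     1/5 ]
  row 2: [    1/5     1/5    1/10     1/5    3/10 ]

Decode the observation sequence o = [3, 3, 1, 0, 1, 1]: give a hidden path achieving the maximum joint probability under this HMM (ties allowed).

t=0: δ = [1.000e-01, 6.000e-02, 4.000e-02]  (obs o_0=3)
t=1: δ = [4.000e-03, 8.000e-03, 8.000e-03]  ψ = [0, 0, 0]  (obs o_1=3)
t=2: δ = [4.800e-04, 4.800e-04, 3.200e-04]  ψ = [1, 2, 0]  (obs o_2=1)
t=3: δ = [1.440e-05, 4.800e-05, 3.840e-05]  ψ = [1, 1, 0]  (obs o_3=0)
t=4: δ = [2.880e-06, 2.400e-06, 1.920e-06]  ψ = [1, 1, 1]  (obs o_4=1)
t=5: δ = [1.440e-07, 1.200e-07, 2.304e-07]  ψ = [1, 1, 0]  (obs o_5=1)
backtrack: best end state = 2; path = [0, 2, 1, 1, 0, 2]

path = [0, 2, 1, 1, 0, 2]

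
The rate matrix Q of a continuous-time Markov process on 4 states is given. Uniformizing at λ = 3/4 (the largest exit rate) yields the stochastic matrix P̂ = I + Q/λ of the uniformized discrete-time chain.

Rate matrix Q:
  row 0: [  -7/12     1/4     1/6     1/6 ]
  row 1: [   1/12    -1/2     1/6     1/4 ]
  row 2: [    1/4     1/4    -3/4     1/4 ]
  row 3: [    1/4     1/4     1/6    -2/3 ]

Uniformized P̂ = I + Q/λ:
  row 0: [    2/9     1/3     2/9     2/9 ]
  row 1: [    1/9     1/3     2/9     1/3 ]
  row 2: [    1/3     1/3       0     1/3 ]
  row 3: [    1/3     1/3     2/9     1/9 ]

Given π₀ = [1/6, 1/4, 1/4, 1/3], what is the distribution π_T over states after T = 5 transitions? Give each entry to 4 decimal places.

π = [0.2333, 0.3333, 0.1818, 0.2515]

t=0: π = [0.1667, 0.2500, 0.2500, 0.3333]
t=1: π = [0.2593, 0.3333, 0.1667, 0.2407]
t=2: π = [0.2305, 0.3333, 0.1852, 0.2510]
t=3: π = [0.2337, 0.3333, 0.1811, 0.2519]
t=4: π = [0.2333, 0.3333, 0.1820, 0.2514]
t=5: π = [0.2333, 0.3333, 0.1818, 0.2515]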